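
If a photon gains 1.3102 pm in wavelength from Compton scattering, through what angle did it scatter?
62.61°

From the Compton formula Δλ = λ_C(1 - cos θ), we can solve for θ:

cos θ = 1 - Δλ/λ_C

Given:
- Δλ = 1.3102 pm
- λ_C = h/(m_e·c) ≈ 2.42631024 pm

cos θ = 1 - 1.3102/2.42631024
cos θ = 1 - 0.539997
cos θ = 0.460003

θ = arccos(0.460003)
θ = 62.61°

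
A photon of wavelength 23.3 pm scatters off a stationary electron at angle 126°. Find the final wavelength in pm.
27.1525 pm

Using the Compton scattering formula:
λ' = λ + Δλ = λ + λ_C(1 - cos θ)

Given:
- Initial wavelength λ = 23.3 pm
- Scattering angle θ = 126°
- Compton wavelength λ_C ≈ 2.4263 pm

Calculate the shift:
Δλ = 2.4263 × (1 - cos(126°))
Δλ = 2.4263 × 1.5878
Δλ = 3.8525 pm

Final wavelength:
λ' = 23.3 + 3.8525 = 27.1525 pm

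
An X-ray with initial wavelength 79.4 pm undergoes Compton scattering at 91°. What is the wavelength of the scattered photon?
81.8687 pm

Using the Compton scattering formula:
λ' = λ + Δλ = λ + λ_C(1 - cos θ)

Given:
- Initial wavelength λ = 79.4 pm
- Scattering angle θ = 91°
- Compton wavelength λ_C ≈ 2.4263 pm

Calculate the shift:
Δλ = 2.4263 × (1 - cos(91°))
Δλ = 2.4263 × 1.0175
Δλ = 2.4687 pm

Final wavelength:
λ' = 79.4 + 2.4687 = 81.8687 pm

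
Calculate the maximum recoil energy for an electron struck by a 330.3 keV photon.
186.2379 keV

Maximum energy transfer occurs at θ = 180° (backscattering).

Initial photon: E₀ = 330.3 keV → λ₀ = 3.7537 pm

Maximum Compton shift (at 180°):
Δλ_max = 2λ_C = 2 × 2.4263 = 4.8526 pm

Final wavelength:
λ' = 3.7537 + 4.8526 = 8.6063 pm

Minimum photon energy (maximum energy to electron):
E'_min = hc/λ' = 144.0621 keV

Maximum electron kinetic energy:
K_max = E₀ - E'_min = 330.3000 - 144.0621 = 186.2379 keV

(Intermediate values are shown rounded; full precision is carried through to the final answer.)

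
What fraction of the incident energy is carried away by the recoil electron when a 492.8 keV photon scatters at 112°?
0.5700 (or 57.00%)

Calculate initial and final photon energies:

Initial: E₀ = 492.8 keV → λ₀ = 2.5159 pm
Compton shift: Δλ = 3.3352 pm
Final wavelength: λ' = 5.8511 pm
Final energy: E' = 211.8977 keV

Fractional energy loss:
(E₀ - E')/E₀ = (492.8000 - 211.8977)/492.8000
= 280.9023/492.8000
= 0.5700
= 57.00%

(Intermediate values are shown rounded; full precision is carried through to the final answer.)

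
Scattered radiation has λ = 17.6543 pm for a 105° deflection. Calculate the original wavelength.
14.6000 pm

From λ' = λ + Δλ, we have λ = λ' - Δλ

First calculate the Compton shift:
Δλ = λ_C(1 - cos θ)
Δλ = 2.4263 × (1 - cos(105°))
Δλ = 2.4263 × 1.2588
Δλ = 3.0543 pm

Initial wavelength:
λ = λ' - Δλ
λ = 17.6543 - 3.0543
λ = 14.6000 pm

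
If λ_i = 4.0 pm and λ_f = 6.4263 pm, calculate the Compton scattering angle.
90.00°

First find the wavelength shift:
Δλ = λ' - λ = 6.4263 - 4.0 = 2.4263 pm

Using Δλ = λ_C(1 - cos θ), with λ_C = h/(m_e·c) ≈ 2.42631024 pm:
cos θ = 1 - Δλ/λ_C
cos θ = 1 - 2.4263/2.42631024
cos θ = 0.000004

θ = arccos(0.000004)
θ = 90.00°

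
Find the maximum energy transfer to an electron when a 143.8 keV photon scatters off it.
51.7868 keV

Maximum energy transfer occurs at θ = 180° (backscattering).

Initial photon: E₀ = 143.8 keV → λ₀ = 8.6220 pm

Maximum Compton shift (at 180°):
Δλ_max = 2λ_C = 2 × 2.4263 = 4.8526 pm

Final wavelength:
λ' = 8.6220 + 4.8526 = 13.4746 pm

Minimum photon energy (maximum energy to electron):
E'_min = hc/λ' = 92.0132 keV

Maximum electron kinetic energy:
K_max = E₀ - E'_min = 143.8000 - 92.0132 = 51.7868 keV

(Intermediate values are shown rounded; full precision is carried through to the final answer.)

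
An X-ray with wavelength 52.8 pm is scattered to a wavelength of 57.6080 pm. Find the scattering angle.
168.99°

First find the wavelength shift:
Δλ = λ' - λ = 57.6080 - 52.8 = 4.8080 pm

Using Δλ = λ_C(1 - cos θ), with λ_C = h/(m_e·c) ≈ 2.42631024 pm:
cos θ = 1 - Δλ/λ_C
cos θ = 1 - 4.8080/2.42631024
cos θ = -0.981610

θ = arccos(-0.981610)
θ = 168.99°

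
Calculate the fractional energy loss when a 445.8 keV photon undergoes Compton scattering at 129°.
0.5870 (or 58.70%)

Calculate initial and final photon energies:

Initial: E₀ = 445.8 keV → λ₀ = 2.7812 pm
Compton shift: Δλ = 3.9532 pm
Final wavelength: λ' = 6.7344 pm
Final energy: E' = 184.1058 keV

Fractional energy loss:
(E₀ - E')/E₀ = (445.8000 - 184.1058)/445.8000
= 261.6942/445.8000
= 0.5870
= 58.70%

(Intermediate values are shown rounded; full precision is carried through to the final answer.)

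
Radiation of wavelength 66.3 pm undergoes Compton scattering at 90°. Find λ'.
68.7263 pm

Using the Compton formula: λ' = λ + λ_C(1 − cos θ)

For θ = 90°, cos θ = 0 (exact) = 0.0000, so:
1 − cos 90° = 1 − (0) = 1.0000

Δλ = λ_C × 1.0000 = 2.4263 × 1.0000 = 2.4263 pm

λ' = 66.3 + 2.4263 = 68.7263 pm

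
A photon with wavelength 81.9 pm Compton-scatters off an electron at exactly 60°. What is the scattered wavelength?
83.1132 pm

Using the Compton formula: λ' = λ + λ_C(1 − cos θ)

For θ = 60°, cos θ = 1/2 (exact) = 0.5000, so:
1 − cos 60° = 1 − (1/2) = 0.5000

Δλ = λ_C × 0.5000 = 2.4263 × 0.5000 = 1.2132 pm

λ' = 81.9 + 1.2132 = 83.1132 pm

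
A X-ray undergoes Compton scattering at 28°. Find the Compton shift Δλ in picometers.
0.2840 pm

Using the Compton scattering formula:
Δλ = λ_C(1 - cos θ)

where λ_C = h/(m_e·c) ≈ 2.4263 pm is the Compton wavelength of an electron.

For θ = 28°:
cos(28°) = 0.8829
1 - cos(28°) = 0.1171

Δλ = 2.4263 × 0.1171
Δλ = 0.2840 pm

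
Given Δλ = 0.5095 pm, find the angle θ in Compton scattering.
37.81°

From the Compton formula Δλ = λ_C(1 - cos θ), we can solve for θ:

cos θ = 1 - Δλ/λ_C

Given:
- Δλ = 0.5095 pm
- λ_C = h/(m_e·c) ≈ 2.42631024 pm

cos θ = 1 - 0.5095/2.42631024
cos θ = 1 - 0.209990
cos θ = 0.790010

θ = arccos(0.790010)
θ = 37.81°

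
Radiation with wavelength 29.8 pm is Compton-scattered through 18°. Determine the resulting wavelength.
29.9188 pm

Using the Compton scattering formula:
λ' = λ + Δλ = λ + λ_C(1 - cos θ)

Given:
- Initial wavelength λ = 29.8 pm
- Scattering angle θ = 18°
- Compton wavelength λ_C ≈ 2.4263 pm

Calculate the shift:
Δλ = 2.4263 × (1 - cos(18°))
Δλ = 2.4263 × 0.0489
Δλ = 0.1188 pm

Final wavelength:
λ' = 29.8 + 0.1188 = 29.9188 pm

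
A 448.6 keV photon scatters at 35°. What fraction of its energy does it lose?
0.1370 (or 13.70%)

Calculate initial and final photon energies:

Initial: E₀ = 448.6 keV → λ₀ = 2.7638 pm
Compton shift: Δλ = 0.4388 pm
Final wavelength: λ' = 3.2026 pm
Final energy: E' = 387.1365 keV

Fractional energy loss:
(E₀ - E')/E₀ = (448.6000 - 387.1365)/448.6000
= 61.4635/448.6000
= 0.1370
= 13.70%

(Intermediate values are shown rounded; full precision is carried through to the final answer.)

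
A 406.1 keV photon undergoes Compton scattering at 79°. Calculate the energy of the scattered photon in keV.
247.1580 keV

First convert energy to wavelength:
λ = hc/E, with hc ≈ 1239.842 keV·pm (i.e. 1239.842 eV·nm)

For E = 406.1 keV = 406100 eV:
λ = 1239.842 keV·pm / 406.1 keV
λ = 3.0530 pm

Calculate the Compton shift:
Δλ = λ_C(1 - cos(79°)) = 2.4263 × 0.8092
Δλ = 1.9633 pm

Final wavelength:
λ' = 3.0530 + 1.9633 = 5.0164 pm

Final energy:
E' = hc/λ' = 1239.842 / 5.0164 = 247.1580 keV

(Intermediate values are shown rounded; full precision is carried through to the final answer.)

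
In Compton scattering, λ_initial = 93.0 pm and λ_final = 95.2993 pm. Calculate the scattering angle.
87.00°

First find the wavelength shift:
Δλ = λ' - λ = 95.2993 - 93.0 = 2.2993 pm

Using Δλ = λ_C(1 - cos θ), with λ_C = h/(m_e·c) ≈ 2.42631024 pm:
cos θ = 1 - Δλ/λ_C
cos θ = 1 - 2.2993/2.42631024
cos θ = 0.052347

θ = arccos(0.052347)
θ = 87.00°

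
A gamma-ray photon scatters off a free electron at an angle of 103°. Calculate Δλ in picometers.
2.9721 pm

Using the Compton scattering formula:
Δλ = λ_C(1 - cos θ)

where λ_C = h/(m_e·c) ≈ 2.4263 pm is the Compton wavelength of an electron.

For θ = 103°:
cos(103°) = -0.2250
1 - cos(103°) = 1.2250

Δλ = 2.4263 × 1.2250
Δλ = 2.9721 pm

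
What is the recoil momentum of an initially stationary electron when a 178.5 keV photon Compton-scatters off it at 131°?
1.4254e-22 kg·m/s

The electron is initially at rest, so by conservation of momentum:
p⃗_e = p⃗₀ − p⃗'  (incident photon momentum minus scattered photon momentum)

Photon momentum magnitudes (p = h/λ = E/c):
λ₀ = hc/E₀ = 6.9459 pm → p₀ = h/λ₀ = 9.5396e-23 kg·m/s
Δλ = λ_C(1 − cos 131°) = 4.0181 pm
λ' = 10.9640 pm → p' = h/λ' = 6.0435e-23 kg·m/s

The scattered photon makes angle θ = 131° with the incident direction, so by the law of cosines:
|p⃗_e|² = p₀² + p'² − 2p₀p'cos θ
|p⃗_e|² = (9.5396e-23)² + (6.0435e-23)² − 2·9.5396e-23·6.0435e-23·cos(131°)
|p⃗_e| = 1.4254e-22 kg·m/s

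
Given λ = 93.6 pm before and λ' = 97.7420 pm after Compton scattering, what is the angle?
135.00°

First find the wavelength shift:
Δλ = λ' - λ = 97.7420 - 93.6 = 4.1420 pm

Using Δλ = λ_C(1 - cos θ), with λ_C = h/(m_e·c) ≈ 2.42631024 pm:
cos θ = 1 - Δλ/λ_C
cos θ = 1 - 4.1420/2.42631024
cos θ = -0.707119

θ = arccos(-0.707119)
θ = 135.00°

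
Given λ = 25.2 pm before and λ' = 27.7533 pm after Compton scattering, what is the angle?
93.00°

First find the wavelength shift:
Δλ = λ' - λ = 27.7533 - 25.2 = 2.5533 pm

Using Δλ = λ_C(1 - cos θ), with λ_C = h/(m_e·c) ≈ 2.42631024 pm:
cos θ = 1 - Δλ/λ_C
cos θ = 1 - 2.5533/2.42631024
cos θ = -0.052339

θ = arccos(-0.052339)
θ = 93.00°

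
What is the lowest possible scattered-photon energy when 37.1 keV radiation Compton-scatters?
32.3959 keV (at θ = 180°)

The scattered photon has minimum energy when its wavelength is maximum, i.e., when the Compton shift Δλ = λ_C(1 − cos θ) is maximum. This occurs at θ = 180° (backscattering), giving Δλ_max = 2λ_C = 4.8526 pm.

Initial wavelength: λ₀ = hc/E₀ = 33.4189 pm
Maximum final wavelength: λ'_max = λ₀ + 2λ_C = 33.4189 + 4.8526 = 38.2715 pm
Minimum final energy: E'_min = hc/λ'_max = 32.3959 keV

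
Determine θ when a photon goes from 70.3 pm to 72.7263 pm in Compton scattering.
90.00°

First find the wavelength shift:
Δλ = λ' - λ = 72.7263 - 70.3 = 2.4263 pm

Using Δλ = λ_C(1 - cos θ), with λ_C = h/(m_e·c) ≈ 2.42631024 pm:
cos θ = 1 - Δλ/λ_C
cos θ = 1 - 2.4263/2.42631024
cos θ = 0.000004

θ = arccos(0.000004)
θ = 90.00°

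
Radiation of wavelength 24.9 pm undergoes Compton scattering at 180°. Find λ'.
29.7526 pm

Using the Compton formula: λ' = λ + λ_C(1 − cos θ)

For θ = 180°, cos θ = -1 (exact) = -1.0000, so:
1 − cos 180° = 1 − (-1) = 2.0000

Δλ = λ_C × 2.0000 = 2.4263 × 2.0000 = 4.8526 pm

λ' = 24.9 + 4.8526 = 29.7526 pm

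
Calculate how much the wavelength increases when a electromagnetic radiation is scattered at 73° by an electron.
1.7169 pm

Using the Compton scattering formula:
Δλ = λ_C(1 - cos θ)

where λ_C = h/(m_e·c) ≈ 2.4263 pm is the Compton wavelength of an electron.

For θ = 73°:
cos(73°) = 0.2924
1 - cos(73°) = 0.7076

Δλ = 2.4263 × 0.7076
Δλ = 1.7169 pm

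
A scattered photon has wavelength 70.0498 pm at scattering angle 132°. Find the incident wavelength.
66.0000 pm

From λ' = λ + Δλ, we have λ = λ' - Δλ

First calculate the Compton shift:
Δλ = λ_C(1 - cos θ)
Δλ = 2.4263 × (1 - cos(132°))
Δλ = 2.4263 × 1.6691
Δλ = 4.0498 pm

Initial wavelength:
λ = λ' - Δλ
λ = 70.0498 - 4.0498
λ = 66.0000 pm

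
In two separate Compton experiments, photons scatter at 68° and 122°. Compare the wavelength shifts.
122° produces the larger shift by a factor of 2.446

Calculate both shifts using Δλ = λ_C(1 - cos θ):

For θ₁ = 68°:
Δλ₁ = 2.4263 × (1 - cos(68°))
Δλ₁ = 2.4263 × 0.6254
Δλ₁ = 1.5174 pm

For θ₂ = 122°:
Δλ₂ = 2.4263 × (1 - cos(122°))
Δλ₂ = 2.4263 × 1.5299
Δλ₂ = 3.7121 pm

The 122° angle produces the larger shift.
Ratio: 3.7121/1.5174 = 2.446

(Intermediate values are shown rounded; full precision is carried through to the final answer.)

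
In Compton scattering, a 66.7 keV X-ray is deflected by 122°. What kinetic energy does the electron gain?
11.1027 keV

By energy conservation: K_e = E_initial - E_final

First find the scattered photon energy:
Initial wavelength: λ = hc/E = 18.5883 pm
Compton shift: Δλ = λ_C(1 - cos(122°)) = 3.7121 pm
Final wavelength: λ' = 18.5883 + 3.7121 = 22.3004 pm
Final photon energy: E' = hc/λ' = 55.5973 keV

Electron kinetic energy:
K_e = E - E' = 66.7000 - 55.5973 = 11.1027 keV

(Intermediate values are shown rounded; full precision is carried through to the final answer.)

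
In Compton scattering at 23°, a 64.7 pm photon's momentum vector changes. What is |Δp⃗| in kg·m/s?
4.0776e-24 kg·m/s

Photon momentum magnitude is p = h/λ.

Initial momentum:
p₀ = h/λ = 6.6261e-34/6.4700e-11 = 1.0241e-23 kg·m/s

After scattering:
λ' = λ + Δλ = 64.7 + 0.1929 = 64.8929 pm
p' = h/λ' = 6.6261e-34/6.4893e-11 = 1.0211e-23 kg·m/s

Momentum is a vector; the scattered photon's direction makes angle θ = 23° with the incident direction. The magnitude of the vector change Δp⃗ = p⃗₀ − p⃗' is found from the law of cosines:
|Δp⃗|² = p₀² + p'² − 2p₀p'cos θ
|Δp⃗|² = (1.0241e-23)² + (1.0211e-23)² − 2·1.0241e-23·1.0211e-23·cos(23°)
|Δp⃗| = 4.0776e-24 kg·m/s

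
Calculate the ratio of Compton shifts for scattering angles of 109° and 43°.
109° produces the larger shift by a factor of 4.934

Calculate both shifts using Δλ = λ_C(1 - cos θ):

For θ₁ = 43°:
Δλ₁ = 2.4263 × (1 - cos(43°))
Δλ₁ = 2.4263 × 0.2686
Δλ₁ = 0.6518 pm

For θ₂ = 109°:
Δλ₂ = 2.4263 × (1 - cos(109°))
Δλ₂ = 2.4263 × 1.3256
Δλ₂ = 3.2162 pm

The 109° angle produces the larger shift.
Ratio: 3.2162/0.6518 = 4.934

(Intermediate values are shown rounded; full precision is carried through to the final answer.)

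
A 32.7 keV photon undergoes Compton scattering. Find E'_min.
28.9898 keV (at θ = 180°)

The scattered photon has minimum energy when its wavelength is maximum, i.e., when the Compton shift Δλ = λ_C(1 − cos θ) is maximum. This occurs at θ = 180° (backscattering), giving Δλ_max = 2λ_C = 4.8526 pm.

Initial wavelength: λ₀ = hc/E₀ = 37.9157 pm
Maximum final wavelength: λ'_max = λ₀ + 2λ_C = 37.9157 + 4.8526 = 42.7683 pm
Minimum final energy: E'_min = hc/λ'_max = 28.9898 keV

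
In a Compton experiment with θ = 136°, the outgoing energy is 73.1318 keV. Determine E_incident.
97.0000 keV

Convert final energy to wavelength (hc ≈ 1239.842 keV·pm):
λ' = hc/E' = 1239.842 / 73.1318 = 16.9535 pm

Calculate the Compton shift:
Δλ = λ_C(1 - cos(136°))
Δλ = 2.4263 × (1 - cos(136°))
Δλ = 4.1717 pm

Initial wavelength:
λ = λ' - Δλ = 16.9535 - 4.1717 = 12.7819 pm

Initial energy:
E = hc/λ = 1239.842 / 12.7819 = 97.0000 keV

(Intermediate values are shown rounded; full precision is carried through to the final answer.)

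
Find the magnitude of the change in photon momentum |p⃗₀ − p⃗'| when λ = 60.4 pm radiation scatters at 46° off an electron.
8.5218e-24 kg·m/s

Photon momentum magnitude is p = h/λ.

Initial momentum:
p₀ = h/λ = 6.6261e-34/6.0400e-11 = 1.0970e-23 kg·m/s

After scattering:
λ' = λ + Δλ = 60.4 + 0.7409 = 61.1409 pm
p' = h/λ' = 6.6261e-34/6.1141e-11 = 1.0837e-23 kg·m/s

Momentum is a vector; the scattered photon's direction makes angle θ = 46° with the incident direction. The magnitude of the vector change Δp⃗ = p⃗₀ − p⃗' is found from the law of cosines:
|Δp⃗|² = p₀² + p'² − 2p₀p'cos θ
|Δp⃗|² = (1.0970e-23)² + (1.0837e-23)² − 2·1.0970e-23·1.0837e-23·cos(46°)
|Δp⃗| = 8.5218e-24 kg·m/s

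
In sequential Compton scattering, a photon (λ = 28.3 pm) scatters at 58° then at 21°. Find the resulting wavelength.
29.6017 pm

Apply Compton shift twice:

First scattering at θ₁ = 58°:
Δλ₁ = λ_C(1 - cos(58°))
Δλ₁ = 2.4263 × 0.4701
Δλ₁ = 1.1406 pm

After first scattering:
λ₁ = 28.3 + 1.1406 = 29.4406 pm

Second scattering at θ₂ = 21°:
Δλ₂ = λ_C(1 - cos(21°))
Δλ₂ = 2.4263 × 0.0664
Δλ₂ = 0.1612 pm

Final wavelength:
λ₂ = 29.4406 + 0.1612 = 29.6017 pm

Total shift: Δλ_total = 1.1406 + 0.1612 = 1.3017 pm

(Intermediate values are shown rounded; full precision is carried through to the final answer.)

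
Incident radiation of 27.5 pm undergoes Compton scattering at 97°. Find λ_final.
30.2220 pm

Using the Compton scattering formula:
λ' = λ + Δλ = λ + λ_C(1 - cos θ)

Given:
- Initial wavelength λ = 27.5 pm
- Scattering angle θ = 97°
- Compton wavelength λ_C ≈ 2.4263 pm

Calculate the shift:
Δλ = 2.4263 × (1 - cos(97°))
Δλ = 2.4263 × 1.1219
Δλ = 2.7220 pm

Final wavelength:
λ' = 27.5 + 2.7220 = 30.2220 pm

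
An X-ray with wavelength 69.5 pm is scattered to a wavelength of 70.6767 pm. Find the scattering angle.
59.00°

First find the wavelength shift:
Δλ = λ' - λ = 70.6767 - 69.5 = 1.1767 pm

Using Δλ = λ_C(1 - cos θ), with λ_C = h/(m_e·c) ≈ 2.42631024 pm:
cos θ = 1 - Δλ/λ_C
cos θ = 1 - 1.1767/2.42631024
cos θ = 0.515025

θ = arccos(0.515025)
θ = 59.00°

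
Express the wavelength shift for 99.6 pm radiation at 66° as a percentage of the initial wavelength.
1.4452%

Calculate the Compton shift:
Δλ = λ_C(1 - cos(66°))
Δλ = 2.4263 × (1 - cos(66°))
Δλ = 2.4263 × 0.5933
Δλ = 1.4394 pm

Percentage change:
(Δλ/λ₀) × 100 = (1.4394/99.6) × 100
= 1.4452%

(Intermediate values are shown rounded; full precision is carried through to the final answer.)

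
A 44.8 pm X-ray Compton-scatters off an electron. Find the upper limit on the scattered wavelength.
49.6526 pm (at θ = 180°)

The Compton shift is Δλ = λ_C(1 − cos θ).

Since cos θ ranges from −1 to 1, the factor (1 − cos θ) ranges from 0 to 2; the maximum shift occurs at θ = 180° (backscattering):
Δλ_max = 2λ_C = 2 × 2.4263 pm = 4.8526 pm

Maximum scattered wavelength:
λ'_max = λ₀ + Δλ_max = 44.8 + 4.8526 = 49.6526 pm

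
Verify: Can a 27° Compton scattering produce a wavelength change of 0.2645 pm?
Yes, consistent

Calculate the expected shift for θ = 27°:

Δλ_expected = λ_C(1 - cos(27°))
Δλ_expected = 2.4263 × (1 - cos(27°))
Δλ_expected = 2.4263 × 0.1090
Δλ_expected = 0.2645 pm

Given shift: 0.2645 pm
Expected shift: 0.2645 pm
Difference: 0.0000 pm

The values match. This is consistent with Compton scattering at the stated angle.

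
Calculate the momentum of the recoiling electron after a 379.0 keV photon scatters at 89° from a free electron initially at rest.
2.3222e-22 kg·m/s

The electron is initially at rest, so by conservation of momentum:
p⃗_e = p⃗₀ − p⃗'  (incident photon momentum minus scattered photon momentum)

Photon momentum magnitudes (p = h/λ = E/c):
λ₀ = hc/E₀ = 3.2714 pm → p₀ = h/λ₀ = 2.0255e-22 kg·m/s
Δλ = λ_C(1 − cos 89°) = 2.3840 pm
λ' = 5.6553 pm → p' = h/λ' = 1.1717e-22 kg·m/s

The scattered photon makes angle θ = 89° with the incident direction, so by the law of cosines:
|p⃗_e|² = p₀² + p'² − 2p₀p'cos θ
|p⃗_e|² = (2.0255e-22)² + (1.1717e-22)² − 2·2.0255e-22·1.1717e-22·cos(89°)
|p⃗_e| = 2.3222e-22 kg·m/s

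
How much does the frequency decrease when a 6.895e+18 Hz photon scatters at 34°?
6.516e+16 Hz (decrease)

Convert frequency to wavelength (c = 299792458 m/s):
λ₀ = c/f₀ = 299792458/6.895e+18 = 4.3479689e-11 m = 43.4797 pm

Calculate Compton shift:
Δλ = λ_C(1 - cos(34°)) = 0.4148 pm

Final wavelength:
λ' = λ₀ + Δλ = 43.4797 + 0.4148 = 43.8945 pm

Final frequency:
f' = c/λ' = 299792458/4.3894497e-11 = 6.8298415e+18 Hz

Frequency shift (decrease):
Δf = f₀ - f' = 6.895e+18 - 6.8298415e+18 = 6.516e+16 Hz

(Intermediate values are shown rounded; full precision is carried through to the final answer.)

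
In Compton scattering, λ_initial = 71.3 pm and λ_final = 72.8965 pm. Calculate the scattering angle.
70.00°

First find the wavelength shift:
Δλ = λ' - λ = 72.8965 - 71.3 = 1.5965 pm

Using Δλ = λ_C(1 - cos θ), with λ_C = h/(m_e·c) ≈ 2.42631024 pm:
cos θ = 1 - Δλ/λ_C
cos θ = 1 - 1.5965/2.42631024
cos θ = 0.342005

θ = arccos(0.342005)
θ = 70.00°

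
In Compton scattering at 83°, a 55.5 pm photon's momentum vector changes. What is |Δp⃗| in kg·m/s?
1.5533e-23 kg·m/s

Photon momentum magnitude is p = h/λ.

Initial momentum:
p₀ = h/λ = 6.6261e-34/5.5500e-11 = 1.1939e-23 kg·m/s

After scattering:
λ' = λ + Δλ = 55.5 + 2.1306 = 57.6306 pm
p' = h/λ' = 6.6261e-34/5.7631e-11 = 1.1497e-23 kg·m/s

Momentum is a vector; the scattered photon's direction makes angle θ = 83° with the incident direction. The magnitude of the vector change Δp⃗ = p⃗₀ − p⃗' is found from the law of cosines:
|Δp⃗|² = p₀² + p'² − 2p₀p'cos θ
|Δp⃗|² = (1.1939e-23)² + (1.1497e-23)² − 2·1.1939e-23·1.1497e-23·cos(83°)
|Δp⃗| = 1.5533e-23 kg·m/s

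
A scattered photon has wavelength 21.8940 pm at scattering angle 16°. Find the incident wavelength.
21.8000 pm

From λ' = λ + Δλ, we have λ = λ' - Δλ

First calculate the Compton shift:
Δλ = λ_C(1 - cos θ)
Δλ = 2.4263 × (1 - cos(16°))
Δλ = 2.4263 × 0.0387
Δλ = 0.0940 pm

Initial wavelength:
λ = λ' - Δλ
λ = 21.8940 - 0.0940
λ = 21.8000 pm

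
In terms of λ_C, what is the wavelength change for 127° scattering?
1.6018 λ_C

The Compton shift formula is:
Δλ = λ_C(1 - cos θ)

Dividing both sides by λ_C:
Δλ/λ_C = 1 - cos θ

For θ = 127°:
Δλ/λ_C = 1 - cos(127°)
Δλ/λ_C = 1 - -0.6018
Δλ/λ_C = 1.6018

This means the shift is 1.6018 × λ_C = 3.8865 pm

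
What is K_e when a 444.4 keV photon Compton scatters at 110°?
239.3346 keV

By energy conservation: K_e = E_initial - E_final

First find the scattered photon energy:
Initial wavelength: λ = hc/E = 2.7899 pm
Compton shift: Δλ = λ_C(1 - cos(110°)) = 3.2562 pm
Final wavelength: λ' = 2.7899 + 3.2562 = 6.0461 pm
Final photon energy: E' = hc/λ' = 205.0654 keV

Electron kinetic energy:
K_e = E - E' = 444.4000 - 205.0654 = 239.3346 keV

(Intermediate values are shown rounded; full precision is carried through to the final answer.)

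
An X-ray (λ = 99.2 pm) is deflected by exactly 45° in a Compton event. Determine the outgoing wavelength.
99.9106 pm

Using the Compton formula: λ' = λ + λ_C(1 − cos θ)

For θ = 45°, cos θ = √2/2 (exact) ≈ 0.7071, so:
1 − cos 45° = 1 − (√2/2) ≈ 0.2929

Δλ = λ_C × 0.2929 = 2.4263 × 0.2929 = 0.7106 pm

λ' = 99.2 + 0.7106 = 99.9106 pm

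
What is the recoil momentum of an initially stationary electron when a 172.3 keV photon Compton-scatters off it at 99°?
1.2156e-22 kg·m/s

The electron is initially at rest, so by conservation of momentum:
p⃗_e = p⃗₀ − p⃗'  (incident photon momentum minus scattered photon momentum)

Photon momentum magnitudes (p = h/λ = E/c):
λ₀ = hc/E₀ = 7.1958 pm → p₀ = h/λ₀ = 9.2082e-23 kg·m/s
Δλ = λ_C(1 − cos 99°) = 2.8059 pm
λ' = 10.0017 pm → p' = h/λ' = 6.6249e-23 kg·m/s

The scattered photon makes angle θ = 99° with the incident direction, so by the law of cosines:
|p⃗_e|² = p₀² + p'² − 2p₀p'cos θ
|p⃗_e|² = (9.2082e-23)² + (6.6249e-23)² − 2·9.2082e-23·6.6249e-23·cos(99°)
|p⃗_e| = 1.2156e-22 kg·m/s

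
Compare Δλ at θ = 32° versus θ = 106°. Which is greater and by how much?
106° produces the larger shift by a factor of 8.395

Calculate both shifts using Δλ = λ_C(1 - cos θ):

For θ₁ = 32°:
Δλ₁ = 2.4263 × (1 - cos(32°))
Δλ₁ = 2.4263 × 0.1520
Δλ₁ = 0.3687 pm

For θ₂ = 106°:
Δλ₂ = 2.4263 × (1 - cos(106°))
Δλ₂ = 2.4263 × 1.2756
Δλ₂ = 3.0951 pm

The 106° angle produces the larger shift.
Ratio: 3.0951/0.3687 = 8.395

(Intermediate values are shown rounded; full precision is carried through to the final answer.)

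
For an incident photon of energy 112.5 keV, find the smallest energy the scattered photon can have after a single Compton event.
78.1080 keV (at θ = 180°)

The scattered photon has minimum energy when its wavelength is maximum, i.e., when the Compton shift Δλ = λ_C(1 − cos θ) is maximum. This occurs at θ = 180° (backscattering), giving Δλ_max = 2λ_C = 4.8526 pm.

Initial wavelength: λ₀ = hc/E₀ = 11.0208 pm
Maximum final wavelength: λ'_max = λ₀ + 2λ_C = 11.0208 + 4.8526 = 15.8734 pm
Minimum final energy: E'_min = hc/λ'_max = 78.1080 keV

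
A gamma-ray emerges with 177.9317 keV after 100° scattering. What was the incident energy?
300.9001 keV

Convert final energy to wavelength (hc ≈ 1239.842 keV·pm):
λ' = hc/E' = 1239.842 / 177.9317 = 6.9681 pm

Calculate the Compton shift:
Δλ = λ_C(1 - cos(100°))
Δλ = 2.4263 × (1 - cos(100°))
Δλ = 2.8476 pm

Initial wavelength:
λ = λ' - Δλ = 6.9681 - 2.8476 = 4.1204 pm

Initial energy:
E = hc/λ = 1239.842 / 4.1204 = 300.9001 keV

(Intermediate values are shown rounded; full precision is carried through to the final answer.)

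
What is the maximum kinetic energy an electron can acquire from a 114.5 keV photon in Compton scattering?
35.4332 keV

Maximum energy transfer occurs at θ = 180° (backscattering).

Initial photon: E₀ = 114.5 keV → λ₀ = 10.8283 pm

Maximum Compton shift (at 180°):
Δλ_max = 2λ_C = 2 × 2.4263 = 4.8526 pm

Final wavelength:
λ' = 10.8283 + 4.8526 = 15.6809 pm

Minimum photon energy (maximum energy to electron):
E'_min = hc/λ' = 79.0668 keV

Maximum electron kinetic energy:
K_max = E₀ - E'_min = 114.5000 - 79.0668 = 35.4332 keV

(Intermediate values are shown rounded; full precision is carried through to the final answer.)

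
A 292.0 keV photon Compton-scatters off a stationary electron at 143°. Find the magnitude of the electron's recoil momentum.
2.2239e-22 kg·m/s

The electron is initially at rest, so by conservation of momentum:
p⃗_e = p⃗₀ − p⃗'  (incident photon momentum minus scattered photon momentum)

Photon momentum magnitudes (p = h/λ = E/c):
λ₀ = hc/E₀ = 4.2460 pm → p₀ = h/λ₀ = 1.5605e-22 kg·m/s
Δλ = λ_C(1 − cos 143°) = 4.3640 pm
λ' = 8.6101 pm → p' = h/λ' = 7.6957e-23 kg·m/s

The scattered photon makes angle θ = 143° with the incident direction, so by the law of cosines:
|p⃗_e|² = p₀² + p'² − 2p₀p'cos θ
|p⃗_e|² = (1.5605e-22)² + (7.6957e-23)² − 2·1.5605e-22·7.6957e-23·cos(143°)
|p⃗_e| = 2.2239e-22 kg·m/s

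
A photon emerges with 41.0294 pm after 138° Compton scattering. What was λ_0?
36.8000 pm

From λ' = λ + Δλ, we have λ = λ' - Δλ

First calculate the Compton shift:
Δλ = λ_C(1 - cos θ)
Δλ = 2.4263 × (1 - cos(138°))
Δλ = 2.4263 × 1.7431
Δλ = 4.2294 pm

Initial wavelength:
λ = λ' - Δλ
λ = 41.0294 - 4.2294
λ = 36.8000 pm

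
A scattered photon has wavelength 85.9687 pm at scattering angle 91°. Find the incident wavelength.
83.5000 pm

From λ' = λ + Δλ, we have λ = λ' - Δλ

First calculate the Compton shift:
Δλ = λ_C(1 - cos θ)
Δλ = 2.4263 × (1 - cos(91°))
Δλ = 2.4263 × 1.0175
Δλ = 2.4687 pm

Initial wavelength:
λ = λ' - Δλ
λ = 85.9687 - 2.4687
λ = 83.5000 pm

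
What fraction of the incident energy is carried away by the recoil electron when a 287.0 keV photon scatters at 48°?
0.1567 (or 15.67%)

Calculate initial and final photon energies:

Initial: E₀ = 287.0 keV → λ₀ = 4.3200 pm
Compton shift: Δλ = 0.8028 pm
Final wavelength: λ' = 5.1228 pm
Final energy: E' = 242.0243 keV

Fractional energy loss:
(E₀ - E')/E₀ = (287.0000 - 242.0243)/287.0000
= 44.9757/287.0000
= 0.1567
= 15.67%

(Intermediate values are shown rounded; full precision is carried through to the final answer.)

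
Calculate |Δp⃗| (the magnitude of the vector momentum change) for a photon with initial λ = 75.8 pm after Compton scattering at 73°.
1.0285e-23 kg·m/s

Photon momentum magnitude is p = h/λ.

Initial momentum:
p₀ = h/λ = 6.6261e-34/7.5800e-11 = 8.7415e-24 kg·m/s

After scattering:
λ' = λ + Δλ = 75.8 + 1.7169 = 77.5169 pm
p' = h/λ' = 6.6261e-34/7.7517e-11 = 8.5479e-24 kg·m/s

Momentum is a vector; the scattered photon's direction makes angle θ = 73° with the incident direction. The magnitude of the vector change Δp⃗ = p⃗₀ − p⃗' is found from the law of cosines:
|Δp⃗|² = p₀² + p'² − 2p₀p'cos θ
|Δp⃗|² = (8.7415e-24)² + (8.5479e-24)² − 2·8.7415e-24·8.5479e-24·cos(73°)
|Δp⃗| = 1.0285e-23 kg·m/s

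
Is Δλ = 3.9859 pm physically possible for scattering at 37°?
No, inconsistent

Calculate the expected shift for θ = 37°:

Δλ_expected = λ_C(1 - cos(37°))
Δλ_expected = 2.4263 × (1 - cos(37°))
Δλ_expected = 2.4263 × 0.2014
Δλ_expected = 0.4886 pm

Given shift: 3.9859 pm
Expected shift: 0.4886 pm
Difference: 3.4973 pm

The values do not match. The given shift corresponds to θ ≈ 130.0°, not 37°.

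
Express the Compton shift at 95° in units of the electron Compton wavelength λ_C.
1.0872 λ_C

The Compton shift formula is:
Δλ = λ_C(1 - cos θ)

Dividing both sides by λ_C:
Δλ/λ_C = 1 - cos θ

For θ = 95°:
Δλ/λ_C = 1 - cos(95°)
Δλ/λ_C = 1 - -0.0872
Δλ/λ_C = 1.0872

This means the shift is 1.0872 × λ_C = 2.6378 pm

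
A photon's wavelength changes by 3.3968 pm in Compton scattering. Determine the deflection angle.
113.58°

From the Compton formula Δλ = λ_C(1 - cos θ), we can solve for θ:

cos θ = 1 - Δλ/λ_C

Given:
- Δλ = 3.3968 pm
- λ_C = h/(m_e·c) ≈ 2.42631024 pm

cos θ = 1 - 3.3968/2.42631024
cos θ = 1 - 1.399986
cos θ = -0.399986

θ = arccos(-0.399986)
θ = 113.58°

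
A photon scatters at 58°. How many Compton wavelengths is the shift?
0.4701 λ_C

The Compton shift formula is:
Δλ = λ_C(1 - cos θ)

Dividing both sides by λ_C:
Δλ/λ_C = 1 - cos θ

For θ = 58°:
Δλ/λ_C = 1 - cos(58°)
Δλ/λ_C = 1 - 0.5299
Δλ/λ_C = 0.4701

This means the shift is 0.4701 × λ_C = 1.1406 pm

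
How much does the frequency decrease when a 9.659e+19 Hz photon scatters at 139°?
5.586e+19 Hz (decrease)

Convert frequency to wavelength (c = 299792458 m/s):
λ₀ = c/f₀ = 299792458/9.659e+19 = 3.1037629e-12 m = 3.1038 pm

Calculate Compton shift:
Δλ = λ_C(1 - cos(139°)) = 4.2575 pm

Final wavelength:
λ' = λ₀ + Δλ = 3.1038 + 4.2575 = 7.3612 pm

Final frequency:
f' = c/λ' = 299792458/7.3612327e-12 = 4.0725850e+19 Hz

Frequency shift (decrease):
Δf = f₀ - f' = 9.659e+19 - 4.0725850e+19 = 5.586e+19 Hz

(Intermediate values are shown rounded; full precision is carried through to the final answer.)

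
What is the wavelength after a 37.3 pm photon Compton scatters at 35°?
37.7388 pm

Using the Compton scattering formula:
λ' = λ + Δλ = λ + λ_C(1 - cos θ)

Given:
- Initial wavelength λ = 37.3 pm
- Scattering angle θ = 35°
- Compton wavelength λ_C ≈ 2.4263 pm

Calculate the shift:
Δλ = 2.4263 × (1 - cos(35°))
Δλ = 2.4263 × 0.1808
Δλ = 0.4388 pm

Final wavelength:
λ' = 37.3 + 0.4388 = 37.7388 pm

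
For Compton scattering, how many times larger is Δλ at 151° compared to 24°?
151° produces the larger shift by a factor of 21.683

Calculate both shifts using Δλ = λ_C(1 - cos θ):

For θ₁ = 24°:
Δλ₁ = 2.4263 × (1 - cos(24°))
Δλ₁ = 2.4263 × 0.0865
Δλ₁ = 0.2098 pm

For θ₂ = 151°:
Δλ₂ = 2.4263 × (1 - cos(151°))
Δλ₂ = 2.4263 × 1.8746
Δλ₂ = 4.5484 pm

The 151° angle produces the larger shift.
Ratio: 4.5484/0.2098 = 21.683

(Intermediate values are shown rounded; full precision is carried through to the final answer.)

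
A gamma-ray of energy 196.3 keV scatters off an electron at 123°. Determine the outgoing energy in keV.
123.1978 keV

First convert energy to wavelength:
λ = hc/E, with hc ≈ 1239.842 keV·pm (i.e. 1239.842 eV·nm)

For E = 196.3 keV = 196300 eV:
λ = 1239.842 keV·pm / 196.3 keV
λ = 6.3161 pm

Calculate the Compton shift:
Δλ = λ_C(1 - cos(123°)) = 2.4263 × 1.5446
Δλ = 3.7478 pm

Final wavelength:
λ' = 6.3161 + 3.7478 = 10.0638 pm

Final energy:
E' = hc/λ' = 1239.842 / 10.0638 = 123.1978 keV

(Intermediate values are shown rounded; full precision is carried through to the final answer.)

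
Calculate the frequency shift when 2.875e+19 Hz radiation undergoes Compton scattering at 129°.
7.903e+18 Hz (decrease)

Convert frequency to wavelength (c = 299792458 m/s):
λ₀ = c/f₀ = 299792458/2.875e+19 = 1.0427564e-11 m = 10.4276 pm

Calculate Compton shift:
Δλ = λ_C(1 - cos(129°)) = 3.9532 pm

Final wavelength:
λ' = λ₀ + Δλ = 10.4276 + 3.9532 = 14.3808 pm

Final frequency:
f' = c/λ' = 299792458/1.4380800e-11 = 2.0846716e+19 Hz

Frequency shift (decrease):
Δf = f₀ - f' = 2.875e+19 - 2.0846716e+19 = 7.903e+18 Hz

(Intermediate values are shown rounded; full precision is carried through to the final answer.)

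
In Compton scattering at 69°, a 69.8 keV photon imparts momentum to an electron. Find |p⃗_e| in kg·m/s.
4.0630e-23 kg·m/s

The electron is initially at rest, so by conservation of momentum:
p⃗_e = p⃗₀ − p⃗'  (incident photon momentum minus scattered photon momentum)

Photon momentum magnitudes (p = h/λ = E/c):
λ₀ = hc/E₀ = 17.7628 pm → p₀ = h/λ₀ = 3.7303e-23 kg·m/s
Δλ = λ_C(1 − cos 69°) = 1.5568 pm
λ' = 19.3196 pm → p' = h/λ' = 3.4297e-23 kg·m/s

The scattered photon makes angle θ = 69° with the incident direction, so by the law of cosines:
|p⃗_e|² = p₀² + p'² − 2p₀p'cos θ
|p⃗_e|² = (3.7303e-23)² + (3.4297e-23)² − 2·3.7303e-23·3.4297e-23·cos(69°)
|p⃗_e| = 4.0630e-23 kg·m/s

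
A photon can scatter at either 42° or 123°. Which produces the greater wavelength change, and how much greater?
123° produces the larger shift by a factor of 6.014

Calculate both shifts using Δλ = λ_C(1 - cos θ):

For θ₁ = 42°:
Δλ₁ = 2.4263 × (1 - cos(42°))
Δλ₁ = 2.4263 × 0.2569
Δλ₁ = 0.6232 pm

For θ₂ = 123°:
Δλ₂ = 2.4263 × (1 - cos(123°))
Δλ₂ = 2.4263 × 1.5446
Δλ₂ = 3.7478 pm

The 123° angle produces the larger shift.
Ratio: 3.7478/0.6232 = 6.014

(Intermediate values are shown rounded; full precision is carried through to the final answer.)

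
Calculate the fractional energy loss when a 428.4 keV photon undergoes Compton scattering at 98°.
0.4885 (or 48.85%)

Calculate initial and final photon energies:

Initial: E₀ = 428.4 keV → λ₀ = 2.8941 pm
Compton shift: Δλ = 2.7640 pm
Final wavelength: λ' = 5.6581 pm
Final energy: E' = 219.1265 keV

Fractional energy loss:
(E₀ - E')/E₀ = (428.4000 - 219.1265)/428.4000
= 209.2735/428.4000
= 0.4885
= 48.85%

(Intermediate values are shown rounded; full precision is carried through to the final answer.)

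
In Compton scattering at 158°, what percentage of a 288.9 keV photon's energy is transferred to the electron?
0.5214 (or 52.14%)

Calculate initial and final photon energies:

Initial: E₀ = 288.9 keV → λ₀ = 4.2916 pm
Compton shift: Δλ = 4.6759 pm
Final wavelength: λ' = 8.9675 pm
Final energy: E' = 138.2589 keV

Fractional energy loss:
(E₀ - E')/E₀ = (288.9000 - 138.2589)/288.9000
= 150.6411/288.9000
= 0.5214
= 52.14%

(Intermediate values are shown rounded; full precision is carried through to the final answer.)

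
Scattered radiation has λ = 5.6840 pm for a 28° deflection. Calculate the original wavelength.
5.4000 pm

From λ' = λ + Δλ, we have λ = λ' - Δλ

First calculate the Compton shift:
Δλ = λ_C(1 - cos θ)
Δλ = 2.4263 × (1 - cos(28°))
Δλ = 2.4263 × 0.1171
Δλ = 0.2840 pm

Initial wavelength:
λ = λ' - Δλ
λ = 5.6840 - 0.2840
λ = 5.4000 pm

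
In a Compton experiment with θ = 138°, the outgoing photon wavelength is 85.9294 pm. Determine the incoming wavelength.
81.7000 pm

From λ' = λ + Δλ, we have λ = λ' - Δλ

First calculate the Compton shift:
Δλ = λ_C(1 - cos θ)
Δλ = 2.4263 × (1 - cos(138°))
Δλ = 2.4263 × 1.7431
Δλ = 4.2294 pm

Initial wavelength:
λ = λ' - Δλ
λ = 85.9294 - 4.2294
λ = 81.7000 pm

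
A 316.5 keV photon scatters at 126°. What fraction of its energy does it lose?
0.4958 (or 49.58%)

Calculate initial and final photon energies:

Initial: E₀ = 316.5 keV → λ₀ = 3.9174 pm
Compton shift: Δλ = 3.8525 pm
Final wavelength: λ' = 7.7698 pm
Final energy: E' = 159.5717 keV

Fractional energy loss:
(E₀ - E')/E₀ = (316.5000 - 159.5717)/316.5000
= 156.9283/316.5000
= 0.4958
= 49.58%

(Intermediate values are shown rounded; full precision is carried through to the final answer.)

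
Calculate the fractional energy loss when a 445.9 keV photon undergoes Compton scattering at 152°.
0.6217 (or 62.17%)

Calculate initial and final photon energies:

Initial: E₀ = 445.9 keV → λ₀ = 2.7805 pm
Compton shift: Δλ = 4.5686 pm
Final wavelength: λ' = 7.3492 pm
Final energy: E' = 168.7054 keV

Fractional energy loss:
(E₀ - E')/E₀ = (445.9000 - 168.7054)/445.9000
= 277.1946/445.9000
= 0.6217
= 62.17%

(Intermediate values are shown rounded; full precision is carried through to the final answer.)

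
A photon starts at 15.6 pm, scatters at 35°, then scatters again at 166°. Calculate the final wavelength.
20.8193 pm

Apply Compton shift twice:

First scattering at θ₁ = 35°:
Δλ₁ = λ_C(1 - cos(35°))
Δλ₁ = 2.4263 × 0.1808
Δλ₁ = 0.4388 pm

After first scattering:
λ₁ = 15.6 + 0.4388 = 16.0388 pm

Second scattering at θ₂ = 166°:
Δλ₂ = λ_C(1 - cos(166°))
Δλ₂ = 2.4263 × 1.9703
Δλ₂ = 4.7805 pm

Final wavelength:
λ₂ = 16.0388 + 4.7805 = 20.8193 pm

Total shift: Δλ_total = 0.4388 + 4.7805 = 5.2193 pm

(Intermediate values are shown rounded; full precision is carried through to the final answer.)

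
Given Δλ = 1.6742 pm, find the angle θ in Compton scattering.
71.94°

From the Compton formula Δλ = λ_C(1 - cos θ), we can solve for θ:

cos θ = 1 - Δλ/λ_C

Given:
- Δλ = 1.6742 pm
- λ_C = h/(m_e·c) ≈ 2.42631024 pm

cos θ = 1 - 1.6742/2.42631024
cos θ = 1 - 0.690019
cos θ = 0.309981

θ = arccos(0.309981)
θ = 71.94°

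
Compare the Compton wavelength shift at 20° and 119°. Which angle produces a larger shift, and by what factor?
119° produces the larger shift by a factor of 24.621

Calculate both shifts using Δλ = λ_C(1 - cos θ):

For θ₁ = 20°:
Δλ₁ = 2.4263 × (1 - cos(20°))
Δλ₁ = 2.4263 × 0.0603
Δλ₁ = 0.1463 pm

For θ₂ = 119°:
Δλ₂ = 2.4263 × (1 - cos(119°))
Δλ₂ = 2.4263 × 1.4848
Δλ₂ = 3.6026 pm

The 119° angle produces the larger shift.
Ratio: 3.6026/0.1463 = 24.621

(Intermediate values are shown rounded; full precision is carried through to the final answer.)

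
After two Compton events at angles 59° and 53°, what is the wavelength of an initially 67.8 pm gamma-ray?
69.9428 pm

Apply Compton shift twice:

First scattering at θ₁ = 59°:
Δλ₁ = λ_C(1 - cos(59°))
Δλ₁ = 2.4263 × 0.4850
Δλ₁ = 1.1767 pm

After first scattering:
λ₁ = 67.8 + 1.1767 = 68.9767 pm

Second scattering at θ₂ = 53°:
Δλ₂ = λ_C(1 - cos(53°))
Δλ₂ = 2.4263 × 0.3982
Δλ₂ = 0.9661 pm

Final wavelength:
λ₂ = 68.9767 + 0.9661 = 69.9428 pm

Total shift: Δλ_total = 1.1767 + 0.9661 = 2.1428 pm

(Intermediate values are shown rounded; full precision is carried through to the final answer.)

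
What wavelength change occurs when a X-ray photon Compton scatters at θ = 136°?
4.1717 pm

Using the Compton scattering formula:
Δλ = λ_C(1 - cos θ)

where λ_C = h/(m_e·c) ≈ 2.4263 pm is the Compton wavelength of an electron.

For θ = 136°:
cos(136°) = -0.7193
1 - cos(136°) = 1.7193

Δλ = 2.4263 × 1.7193
Δλ = 4.1717 pm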